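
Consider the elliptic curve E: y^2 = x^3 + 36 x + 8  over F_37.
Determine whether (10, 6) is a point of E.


Check whether y^2 = x^3 + 36 x + 8 (mod 37) for (x, y) = (10, 6).
LHS: y^2 = 6^2 mod 37 = 36
RHS: x^3 + 36 x + 8 = 10^3 + 36*10 + 8 mod 37 = 36
LHS = RHS

Yes, on the curve


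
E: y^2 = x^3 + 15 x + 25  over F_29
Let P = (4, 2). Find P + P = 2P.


Doubling: s = (3 x1^2 + a) / (2 y1)
s = (3*4^2 + 15) / (2*2) mod 29 = 23
x3 = s^2 - 2 x1 mod 29 = 23^2 - 2*4 = 28
y3 = s (x1 - x3) - y1 mod 29 = 23 * (4 - 28) - 2 = 26

2P = (28, 26)


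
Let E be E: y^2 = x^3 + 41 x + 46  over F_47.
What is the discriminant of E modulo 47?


4 a^3 + 27 b^2 = 4*41^3 + 27*46^2 = 275684 + 57132 = 332816
Delta = -16 * (332816) = -5325056
Delta mod 47 = 44

Delta = 44 (mod 47)


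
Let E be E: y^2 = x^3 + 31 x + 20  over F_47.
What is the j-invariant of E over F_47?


Delta = -16(4 a^3 + 27 b^2) mod 47 = 44
-1728 * (4 a)^3 = -1728 * (4*31)^3 mod 47 = 7
j = 7 * 44^(-1) mod 47 = 29

j = 29 (mod 47)


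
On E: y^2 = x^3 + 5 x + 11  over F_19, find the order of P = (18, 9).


Compute successive multiples of P until we hit O:
  1P = (18, 9)
  2P = (9, 14)
  3P = (16, 11)
  4P = (5, 16)
  5P = (0, 12)
  6P = (10, 15)
  7P = (7, 16)
  8P = (1, 13)
  ... (continuing to 18P)
  18P = O

ord(P) = 18


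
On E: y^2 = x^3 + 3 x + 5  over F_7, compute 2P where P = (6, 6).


Doubling: s = (3 x1^2 + a) / (2 y1)
s = (3*6^2 + 3) / (2*6) mod 7 = 4
x3 = s^2 - 2 x1 mod 7 = 4^2 - 2*6 = 4
y3 = s (x1 - x3) - y1 mod 7 = 4 * (6 - 4) - 6 = 2

2P = (4, 2)


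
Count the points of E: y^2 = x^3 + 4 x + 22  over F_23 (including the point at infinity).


For each x in F_23, count y with y^2 = x^3 + 4 x + 22 mod 23:
  x = 1: RHS = 4, y in [2, 21]  -> 2 point(s)
  x = 5: RHS = 6, y in [11, 12]  -> 2 point(s)
  x = 6: RHS = 9, y in [3, 20]  -> 2 point(s)
  x = 7: RHS = 2, y in [5, 18]  -> 2 point(s)
  x = 10: RHS = 4, y in [2, 21]  -> 2 point(s)
  x = 12: RHS = 4, y in [2, 21]  -> 2 point(s)
  x = 14: RHS = 16, y in [4, 19]  -> 2 point(s)
  x = 17: RHS = 12, y in [9, 14]  -> 2 point(s)
  x = 20: RHS = 6, y in [11, 12]  -> 2 point(s)
  x = 21: RHS = 6, y in [11, 12]  -> 2 point(s)
Affine points: 20. Add the point at infinity: total = 21.

#E(F_23) = 21


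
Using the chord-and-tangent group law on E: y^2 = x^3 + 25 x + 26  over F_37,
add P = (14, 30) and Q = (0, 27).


P != Q, so use the chord formula.
s = (y2 - y1) / (x2 - x1) = (34) / (23) mod 37 = 24
x3 = s^2 - x1 - x2 mod 37 = 24^2 - 14 - 0 = 7
y3 = s (x1 - x3) - y1 mod 37 = 24 * (14 - 7) - 30 = 27

P + Q = (7, 27)


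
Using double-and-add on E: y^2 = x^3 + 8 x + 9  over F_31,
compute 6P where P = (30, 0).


k = 6 = 110_2 (binary, LSB first: 011)
Double-and-add from P = (30, 0):
  bit 0 = 0: acc unchanged = O
  bit 1 = 1: acc = O + O = O
  bit 2 = 1: acc = O + O = O

6P = O


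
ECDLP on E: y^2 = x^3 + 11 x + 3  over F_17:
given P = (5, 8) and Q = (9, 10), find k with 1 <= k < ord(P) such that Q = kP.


Enumerate multiples of P until we hit Q = (9, 10):
  1P = (5, 8)
  2P = (8, 12)
  3P = (2, 13)
  4P = (9, 10)
Match found at i = 4.

k = 4


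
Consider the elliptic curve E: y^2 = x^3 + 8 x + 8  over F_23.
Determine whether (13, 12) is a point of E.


Check whether y^2 = x^3 + 8 x + 8 (mod 23) for (x, y) = (13, 12).
LHS: y^2 = 12^2 mod 23 = 6
RHS: x^3 + 8 x + 8 = 13^3 + 8*13 + 8 mod 23 = 9
LHS != RHS

No, not on the curve


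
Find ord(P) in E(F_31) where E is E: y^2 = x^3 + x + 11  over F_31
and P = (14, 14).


Compute successive multiples of P until we hit O:
  1P = (14, 14)
  2P = (3, 17)
  3P = (11, 19)
  4P = (26, 6)
  5P = (19, 10)
  6P = (16, 0)
  7P = (19, 21)
  8P = (26, 25)
  ... (continuing to 12P)
  12P = O

ord(P) = 12


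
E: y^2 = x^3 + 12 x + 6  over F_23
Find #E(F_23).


For each x in F_23, count y with y^2 = x^3 + 12 x + 6 mod 23:
  x = 0: RHS = 6, y in [11, 12]  -> 2 point(s)
  x = 3: RHS = 0, y in [0]  -> 1 point(s)
  x = 4: RHS = 3, y in [7, 16]  -> 2 point(s)
  x = 6: RHS = 18, y in [8, 15]  -> 2 point(s)
  x = 8: RHS = 16, y in [4, 19]  -> 2 point(s)
  x = 13: RHS = 13, y in [6, 17]  -> 2 point(s)
  x = 16: RHS = 16, y in [4, 19]  -> 2 point(s)
  x = 19: RHS = 9, y in [3, 20]  -> 2 point(s)
  x = 20: RHS = 12, y in [9, 14]  -> 2 point(s)
  x = 22: RHS = 16, y in [4, 19]  -> 2 point(s)
Affine points: 19. Add the point at infinity: total = 20.

#E(F_23) = 20


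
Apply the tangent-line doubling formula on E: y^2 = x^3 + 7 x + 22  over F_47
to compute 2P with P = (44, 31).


Doubling: s = (3 x1^2 + a) / (2 y1)
s = (3*44^2 + 7) / (2*31) mod 47 = 43
x3 = s^2 - 2 x1 mod 47 = 43^2 - 2*44 = 22
y3 = s (x1 - x3) - y1 mod 47 = 43 * (44 - 22) - 31 = 22

2P = (22, 22)


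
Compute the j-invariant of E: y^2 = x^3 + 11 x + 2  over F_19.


Delta = -16(4 a^3 + 27 b^2) mod 19 = 13
-1728 * (4 a)^3 = -1728 * (4*11)^3 mod 19 = 7
j = 7 * 13^(-1) mod 19 = 2

j = 2 (mod 19)


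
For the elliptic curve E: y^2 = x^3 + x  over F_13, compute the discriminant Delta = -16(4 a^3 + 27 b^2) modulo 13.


4 a^3 + 27 b^2 = 4*1^3 + 27*0^2 = 4 + 0 = 4
Delta = -16 * (4) = -64
Delta mod 13 = 1

Delta = 1 (mod 13)


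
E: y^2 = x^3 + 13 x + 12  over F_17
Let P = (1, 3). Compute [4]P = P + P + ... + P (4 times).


k = 4 = 100_2 (binary, LSB first: 001)
Double-and-add from P = (1, 3):
  bit 0 = 0: acc unchanged = O
  bit 1 = 0: acc unchanged = O
  bit 2 = 1: acc = O + (5, 7) = (5, 7)

4P = (5, 7)


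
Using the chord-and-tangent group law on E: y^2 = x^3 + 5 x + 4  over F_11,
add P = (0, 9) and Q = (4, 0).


P != Q, so use the chord formula.
s = (y2 - y1) / (x2 - x1) = (2) / (4) mod 11 = 6
x3 = s^2 - x1 - x2 mod 11 = 6^2 - 0 - 4 = 10
y3 = s (x1 - x3) - y1 mod 11 = 6 * (0 - 10) - 9 = 8

P + Q = (10, 8)


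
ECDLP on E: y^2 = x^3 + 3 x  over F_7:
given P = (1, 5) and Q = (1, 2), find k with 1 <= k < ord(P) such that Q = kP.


Enumerate multiples of P until we hit Q = (1, 2):
  1P = (1, 5)
  2P = (2, 0)
  3P = (1, 2)
Match found at i = 3.

k = 3


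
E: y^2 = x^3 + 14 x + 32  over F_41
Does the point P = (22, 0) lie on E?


Check whether y^2 = x^3 + 14 x + 32 (mod 41) for (x, y) = (22, 0).
LHS: y^2 = 0^2 mod 41 = 0
RHS: x^3 + 14 x + 32 = 22^3 + 14*22 + 32 mod 41 = 0
LHS = RHS

Yes, on the curve


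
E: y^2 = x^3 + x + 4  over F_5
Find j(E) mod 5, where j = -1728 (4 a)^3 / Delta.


Delta = -16(4 a^3 + 27 b^2) mod 5 = 4
-1728 * (4 a)^3 = -1728 * (4*1)^3 mod 5 = 3
j = 3 * 4^(-1) mod 5 = 2

j = 2 (mod 5)


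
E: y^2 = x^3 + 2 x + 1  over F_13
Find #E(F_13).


For each x in F_13, count y with y^2 = x^3 + 2 x + 1 mod 13:
  x = 0: RHS = 1, y in [1, 12]  -> 2 point(s)
  x = 1: RHS = 4, y in [2, 11]  -> 2 point(s)
  x = 2: RHS = 0, y in [0]  -> 1 point(s)
  x = 8: RHS = 9, y in [3, 10]  -> 2 point(s)
Affine points: 7. Add the point at infinity: total = 8.

#E(F_13) = 8


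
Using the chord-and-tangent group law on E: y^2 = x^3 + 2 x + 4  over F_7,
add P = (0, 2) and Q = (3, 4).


P != Q, so use the chord formula.
s = (y2 - y1) / (x2 - x1) = (2) / (3) mod 7 = 3
x3 = s^2 - x1 - x2 mod 7 = 3^2 - 0 - 3 = 6
y3 = s (x1 - x3) - y1 mod 7 = 3 * (0 - 6) - 2 = 1

P + Q = (6, 1)


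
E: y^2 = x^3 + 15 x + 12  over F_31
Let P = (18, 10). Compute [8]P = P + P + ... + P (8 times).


k = 8 = 1000_2 (binary, LSB first: 0001)
Double-and-add from P = (18, 10):
  bit 0 = 0: acc unchanged = O
  bit 1 = 0: acc unchanged = O
  bit 2 = 0: acc unchanged = O
  bit 3 = 1: acc = O + (28, 23) = (28, 23)

8P = (28, 23)


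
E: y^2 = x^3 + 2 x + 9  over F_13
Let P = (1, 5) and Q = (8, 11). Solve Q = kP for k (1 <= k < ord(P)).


Enumerate multiples of P until we hit Q = (8, 11):
  1P = (1, 5)
  2P = (8, 11)
Match found at i = 2.

k = 2


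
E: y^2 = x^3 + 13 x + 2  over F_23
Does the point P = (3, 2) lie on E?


Check whether y^2 = x^3 + 13 x + 2 (mod 23) for (x, y) = (3, 2).
LHS: y^2 = 2^2 mod 23 = 4
RHS: x^3 + 13 x + 2 = 3^3 + 13*3 + 2 mod 23 = 22
LHS != RHS

No, not on the curve


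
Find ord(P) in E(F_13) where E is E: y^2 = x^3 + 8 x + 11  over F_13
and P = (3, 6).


Compute successive multiples of P until we hit O:
  1P = (3, 6)
  2P = (10, 5)
  3P = (4, 9)
  4P = (2, 10)
  5P = (11, 0)
  6P = (2, 3)
  7P = (4, 4)
  8P = (10, 8)
  ... (continuing to 10P)
  10P = O

ord(P) = 10


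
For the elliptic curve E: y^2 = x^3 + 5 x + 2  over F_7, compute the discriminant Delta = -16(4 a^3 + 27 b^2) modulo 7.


4 a^3 + 27 b^2 = 4*5^3 + 27*2^2 = 500 + 108 = 608
Delta = -16 * (608) = -9728
Delta mod 7 = 2

Delta = 2 (mod 7)


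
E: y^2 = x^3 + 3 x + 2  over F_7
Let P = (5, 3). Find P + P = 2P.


Doubling: s = (3 x1^2 + a) / (2 y1)
s = (3*5^2 + 3) / (2*3) mod 7 = 6
x3 = s^2 - 2 x1 mod 7 = 6^2 - 2*5 = 5
y3 = s (x1 - x3) - y1 mod 7 = 6 * (5 - 5) - 3 = 4

2P = (5, 4)


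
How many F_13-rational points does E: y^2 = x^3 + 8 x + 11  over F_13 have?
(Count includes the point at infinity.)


For each x in F_13, count y with y^2 = x^3 + 8 x + 11 mod 13:
  x = 2: RHS = 9, y in [3, 10]  -> 2 point(s)
  x = 3: RHS = 10, y in [6, 7]  -> 2 point(s)
  x = 4: RHS = 3, y in [4, 9]  -> 2 point(s)
  x = 10: RHS = 12, y in [5, 8]  -> 2 point(s)
  x = 11: RHS = 0, y in [0]  -> 1 point(s)
Affine points: 9. Add the point at infinity: total = 10.

#E(F_13) = 10


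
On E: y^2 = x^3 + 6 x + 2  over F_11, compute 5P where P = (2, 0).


k = 5 = 101_2 (binary, LSB first: 101)
Double-and-add from P = (2, 0):
  bit 0 = 1: acc = O + (2, 0) = (2, 0)
  bit 1 = 0: acc unchanged = (2, 0)
  bit 2 = 1: acc = (2, 0) + O = (2, 0)

5P = (2, 0)


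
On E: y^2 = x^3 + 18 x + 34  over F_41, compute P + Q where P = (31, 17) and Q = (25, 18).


P != Q, so use the chord formula.
s = (y2 - y1) / (x2 - x1) = (1) / (35) mod 41 = 34
x3 = s^2 - x1 - x2 mod 41 = 34^2 - 31 - 25 = 34
y3 = s (x1 - x3) - y1 mod 41 = 34 * (31 - 34) - 17 = 4

P + Q = (34, 4)


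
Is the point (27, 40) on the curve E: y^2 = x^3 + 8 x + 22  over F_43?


Check whether y^2 = x^3 + 8 x + 22 (mod 43) for (x, y) = (27, 40).
LHS: y^2 = 40^2 mod 43 = 9
RHS: x^3 + 8 x + 22 = 27^3 + 8*27 + 22 mod 43 = 12
LHS != RHS

No, not on the curve


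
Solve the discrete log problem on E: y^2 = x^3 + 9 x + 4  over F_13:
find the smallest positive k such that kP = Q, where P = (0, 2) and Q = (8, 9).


Enumerate multiples of P until we hit Q = (8, 9):
  1P = (0, 2)
  2P = (1, 12)
  3P = (8, 9)
Match found at i = 3.

k = 3


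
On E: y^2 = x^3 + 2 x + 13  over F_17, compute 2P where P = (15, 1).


Doubling: s = (3 x1^2 + a) / (2 y1)
s = (3*15^2 + 2) / (2*1) mod 17 = 7
x3 = s^2 - 2 x1 mod 17 = 7^2 - 2*15 = 2
y3 = s (x1 - x3) - y1 mod 17 = 7 * (15 - 2) - 1 = 5

2P = (2, 5)


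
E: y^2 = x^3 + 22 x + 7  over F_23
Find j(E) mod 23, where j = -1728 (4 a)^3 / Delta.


Delta = -16(4 a^3 + 27 b^2) mod 23 = 10
-1728 * (4 a)^3 = -1728 * (4*22)^3 mod 23 = 8
j = 8 * 10^(-1) mod 23 = 10

j = 10 (mod 23)


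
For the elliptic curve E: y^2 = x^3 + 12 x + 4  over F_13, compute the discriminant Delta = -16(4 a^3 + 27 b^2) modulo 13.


4 a^3 + 27 b^2 = 4*12^3 + 27*4^2 = 6912 + 432 = 7344
Delta = -16 * (7344) = -117504
Delta mod 13 = 3

Delta = 3 (mod 13)


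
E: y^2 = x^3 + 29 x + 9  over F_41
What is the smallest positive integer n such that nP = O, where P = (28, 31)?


Compute successive multiples of P until we hit O:
  1P = (28, 31)
  2P = (21, 11)
  3P = (1, 11)
  4P = (4, 5)
  5P = (19, 30)
  6P = (34, 23)
  7P = (40, 26)
  8P = (23, 25)
  ... (continuing to 22P)
  22P = O

ord(P) = 22


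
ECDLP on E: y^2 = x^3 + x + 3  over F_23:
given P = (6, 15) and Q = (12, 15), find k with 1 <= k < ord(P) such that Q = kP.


Enumerate multiples of P until we hit Q = (12, 15):
  1P = (6, 15)
  2P = (0, 16)
  3P = (10, 1)
  4P = (2, 17)
  5P = (21, 4)
  6P = (4, 5)
  7P = (15, 9)
  8P = (5, 15)
  9P = (12, 8)
  10P = (7, 13)
  11P = (14, 1)
  12P = (19, 2)
  13P = (22, 1)
  14P = (22, 22)
  15P = (19, 21)
  16P = (14, 22)
  17P = (7, 10)
  18P = (12, 15)
Match found at i = 18.

k = 18


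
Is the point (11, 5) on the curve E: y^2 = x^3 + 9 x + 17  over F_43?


Check whether y^2 = x^3 + 9 x + 17 (mod 43) for (x, y) = (11, 5).
LHS: y^2 = 5^2 mod 43 = 25
RHS: x^3 + 9 x + 17 = 11^3 + 9*11 + 17 mod 43 = 28
LHS != RHS

No, not on the curve


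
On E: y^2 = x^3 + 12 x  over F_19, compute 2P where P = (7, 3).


Doubling: s = (3 x1^2 + a) / (2 y1)
s = (3*7^2 + 12) / (2*3) mod 19 = 17
x3 = s^2 - 2 x1 mod 19 = 17^2 - 2*7 = 9
y3 = s (x1 - x3) - y1 mod 19 = 17 * (7 - 9) - 3 = 1

2P = (9, 1)


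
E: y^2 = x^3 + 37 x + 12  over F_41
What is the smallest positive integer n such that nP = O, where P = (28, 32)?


Compute successive multiples of P until we hit O:
  1P = (28, 32)
  2P = (6, 32)
  3P = (7, 9)
  4P = (31, 35)
  5P = (24, 13)
  6P = (9, 7)
  7P = (13, 5)
  8P = (18, 27)
  ... (continuing to 19P)
  19P = O

ord(P) = 19


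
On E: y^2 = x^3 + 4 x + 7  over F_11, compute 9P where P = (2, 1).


k = 9 = 1001_2 (binary, LSB first: 1001)
Double-and-add from P = (2, 1):
  bit 0 = 1: acc = O + (2, 1) = (2, 1)
  bit 1 = 0: acc unchanged = (2, 1)
  bit 2 = 0: acc unchanged = (2, 1)
  bit 3 = 1: acc = (2, 1) + (8, 10) = (6, 4)

9P = (6, 4)


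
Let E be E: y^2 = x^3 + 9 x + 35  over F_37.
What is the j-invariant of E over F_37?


Delta = -16(4 a^3 + 27 b^2) mod 37 = 12
-1728 * (4 a)^3 = -1728 * (4*9)^3 mod 37 = 26
j = 26 * 12^(-1) mod 37 = 33

j = 33 (mod 37)


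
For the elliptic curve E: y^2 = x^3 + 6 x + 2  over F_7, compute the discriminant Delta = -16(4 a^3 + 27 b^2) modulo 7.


4 a^3 + 27 b^2 = 4*6^3 + 27*2^2 = 864 + 108 = 972
Delta = -16 * (972) = -15552
Delta mod 7 = 2

Delta = 2 (mod 7)


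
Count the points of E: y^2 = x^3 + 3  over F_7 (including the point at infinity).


For each x in F_7, count y with y^2 = x^3 + 0 x + 3 mod 7:
  x = 1: RHS = 4, y in [2, 5]  -> 2 point(s)
  x = 2: RHS = 4, y in [2, 5]  -> 2 point(s)
  x = 3: RHS = 2, y in [3, 4]  -> 2 point(s)
  x = 4: RHS = 4, y in [2, 5]  -> 2 point(s)
  x = 5: RHS = 2, y in [3, 4]  -> 2 point(s)
  x = 6: RHS = 2, y in [3, 4]  -> 2 point(s)
Affine points: 12. Add the point at infinity: total = 13.

#E(F_7) = 13


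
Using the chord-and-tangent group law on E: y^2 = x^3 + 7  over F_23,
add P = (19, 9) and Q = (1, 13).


P != Q, so use the chord formula.
s = (y2 - y1) / (x2 - x1) = (4) / (5) mod 23 = 10
x3 = s^2 - x1 - x2 mod 23 = 10^2 - 19 - 1 = 11
y3 = s (x1 - x3) - y1 mod 23 = 10 * (19 - 11) - 9 = 2

P + Q = (11, 2)


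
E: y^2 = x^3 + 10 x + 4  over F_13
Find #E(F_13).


For each x in F_13, count y with y^2 = x^3 + 10 x + 4 mod 13:
  x = 0: RHS = 4, y in [2, 11]  -> 2 point(s)
  x = 3: RHS = 9, y in [3, 10]  -> 2 point(s)
  x = 4: RHS = 4, y in [2, 11]  -> 2 point(s)
  x = 5: RHS = 10, y in [6, 7]  -> 2 point(s)
  x = 7: RHS = 1, y in [1, 12]  -> 2 point(s)
  x = 9: RHS = 4, y in [2, 11]  -> 2 point(s)
  x = 10: RHS = 12, y in [5, 8]  -> 2 point(s)
Affine points: 14. Add the point at infinity: total = 15.

#E(F_13) = 15


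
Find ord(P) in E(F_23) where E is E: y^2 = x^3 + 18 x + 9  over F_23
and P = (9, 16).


Compute successive multiples of P until we hit O:
  1P = (9, 16)
  2P = (18, 22)
  3P = (22, 6)
  4P = (16, 0)
  5P = (22, 17)
  6P = (18, 1)
  7P = (9, 7)
  8P = O

ord(P) = 8


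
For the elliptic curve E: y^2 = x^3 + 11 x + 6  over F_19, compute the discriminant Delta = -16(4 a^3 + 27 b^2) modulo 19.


4 a^3 + 27 b^2 = 4*11^3 + 27*6^2 = 5324 + 972 = 6296
Delta = -16 * (6296) = -100736
Delta mod 19 = 2

Delta = 2 (mod 19)


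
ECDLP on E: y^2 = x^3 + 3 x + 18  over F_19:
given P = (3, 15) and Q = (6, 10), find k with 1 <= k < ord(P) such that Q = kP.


Enumerate multiples of P until we hit Q = (6, 10):
  1P = (3, 15)
  2P = (14, 12)
  3P = (6, 10)
Match found at i = 3.

k = 3


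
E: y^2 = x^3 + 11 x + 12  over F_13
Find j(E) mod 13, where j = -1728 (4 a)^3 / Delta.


Delta = -16(4 a^3 + 27 b^2) mod 13 = 2
-1728 * (4 a)^3 = -1728 * (4*11)^3 mod 13 = 8
j = 8 * 2^(-1) mod 13 = 4

j = 4 (mod 13)


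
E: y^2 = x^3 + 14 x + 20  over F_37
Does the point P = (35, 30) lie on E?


Check whether y^2 = x^3 + 14 x + 20 (mod 37) for (x, y) = (35, 30).
LHS: y^2 = 30^2 mod 37 = 12
RHS: x^3 + 14 x + 20 = 35^3 + 14*35 + 20 mod 37 = 21
LHS != RHS

No, not on the curve


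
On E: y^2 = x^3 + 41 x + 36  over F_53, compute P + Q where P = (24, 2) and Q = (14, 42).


P != Q, so use the chord formula.
s = (y2 - y1) / (x2 - x1) = (40) / (43) mod 53 = 49
x3 = s^2 - x1 - x2 mod 53 = 49^2 - 24 - 14 = 31
y3 = s (x1 - x3) - y1 mod 53 = 49 * (24 - 31) - 2 = 26

P + Q = (31, 26)


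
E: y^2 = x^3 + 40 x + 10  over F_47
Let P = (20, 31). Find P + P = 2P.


Doubling: s = (3 x1^2 + a) / (2 y1)
s = (3*20^2 + 40) / (2*31) mod 47 = 20
x3 = s^2 - 2 x1 mod 47 = 20^2 - 2*20 = 31
y3 = s (x1 - x3) - y1 mod 47 = 20 * (20 - 31) - 31 = 31

2P = (31, 31)


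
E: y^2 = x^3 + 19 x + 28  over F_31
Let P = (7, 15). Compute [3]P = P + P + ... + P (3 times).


k = 3 = 11_2 (binary, LSB first: 11)
Double-and-add from P = (7, 15):
  bit 0 = 1: acc = O + (7, 15) = (7, 15)
  bit 1 = 1: acc = (7, 15) + (14, 0) = (7, 16)

3P = (7, 16)


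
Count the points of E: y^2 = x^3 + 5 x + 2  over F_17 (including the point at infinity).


For each x in F_17, count y with y^2 = x^3 + 5 x + 2 mod 17:
  x = 0: RHS = 2, y in [6, 11]  -> 2 point(s)
  x = 1: RHS = 8, y in [5, 12]  -> 2 point(s)
  x = 4: RHS = 1, y in [1, 16]  -> 2 point(s)
  x = 5: RHS = 16, y in [4, 13]  -> 2 point(s)
  x = 10: RHS = 15, y in [7, 10]  -> 2 point(s)
  x = 15: RHS = 1, y in [1, 16]  -> 2 point(s)
  x = 16: RHS = 13, y in [8, 9]  -> 2 point(s)
Affine points: 14. Add the point at infinity: total = 15.

#E(F_17) = 15


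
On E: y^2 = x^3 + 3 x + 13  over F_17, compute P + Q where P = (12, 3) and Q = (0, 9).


P != Q, so use the chord formula.
s = (y2 - y1) / (x2 - x1) = (6) / (5) mod 17 = 8
x3 = s^2 - x1 - x2 mod 17 = 8^2 - 12 - 0 = 1
y3 = s (x1 - x3) - y1 mod 17 = 8 * (12 - 1) - 3 = 0

P + Q = (1, 0)


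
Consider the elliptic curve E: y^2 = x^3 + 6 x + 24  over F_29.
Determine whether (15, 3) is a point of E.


Check whether y^2 = x^3 + 6 x + 24 (mod 29) for (x, y) = (15, 3).
LHS: y^2 = 3^2 mod 29 = 9
RHS: x^3 + 6 x + 24 = 15^3 + 6*15 + 24 mod 29 = 9
LHS = RHS

Yes, on the curve


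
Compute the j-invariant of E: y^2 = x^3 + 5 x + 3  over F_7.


Delta = -16(4 a^3 + 27 b^2) mod 7 = 5
-1728 * (4 a)^3 = -1728 * (4*5)^3 mod 7 = 6
j = 6 * 5^(-1) mod 7 = 4

j = 4 (mod 7)


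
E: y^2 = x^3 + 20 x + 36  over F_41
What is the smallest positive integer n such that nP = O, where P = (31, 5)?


Compute successive multiples of P until we hit O:
  1P = (31, 5)
  2P = (19, 10)
  3P = (0, 6)
  4P = (26, 16)
  5P = (20, 20)
  6P = (21, 0)
  7P = (20, 21)
  8P = (26, 25)
  ... (continuing to 12P)
  12P = O

ord(P) = 12


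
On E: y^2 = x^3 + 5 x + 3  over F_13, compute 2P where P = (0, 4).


Doubling: s = (3 x1^2 + a) / (2 y1)
s = (3*0^2 + 5) / (2*4) mod 13 = 12
x3 = s^2 - 2 x1 mod 13 = 12^2 - 2*0 = 1
y3 = s (x1 - x3) - y1 mod 13 = 12 * (0 - 1) - 4 = 10

2P = (1, 10)


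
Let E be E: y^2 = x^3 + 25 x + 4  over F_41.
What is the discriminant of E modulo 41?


4 a^3 + 27 b^2 = 4*25^3 + 27*4^2 = 62500 + 432 = 62932
Delta = -16 * (62932) = -1006912
Delta mod 41 = 7

Delta = 7 (mod 41)


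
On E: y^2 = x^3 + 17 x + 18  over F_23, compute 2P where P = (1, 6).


k = 2 = 10_2 (binary, LSB first: 01)
Double-and-add from P = (1, 6):
  bit 0 = 0: acc unchanged = O
  bit 1 = 1: acc = O + (11, 8) = (11, 8)

2P = (11, 8)


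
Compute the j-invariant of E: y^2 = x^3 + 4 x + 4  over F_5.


Delta = -16(4 a^3 + 27 b^2) mod 5 = 2
-1728 * (4 a)^3 = -1728 * (4*4)^3 mod 5 = 2
j = 2 * 2^(-1) mod 5 = 1

j = 1 (mod 5)


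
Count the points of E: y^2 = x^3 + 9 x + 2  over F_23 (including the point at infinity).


For each x in F_23, count y with y^2 = x^3 + 9 x + 2 mod 23:
  x = 0: RHS = 2, y in [5, 18]  -> 2 point(s)
  x = 1: RHS = 12, y in [9, 14]  -> 2 point(s)
  x = 11: RHS = 6, y in [11, 12]  -> 2 point(s)
  x = 13: RHS = 16, y in [4, 19]  -> 2 point(s)
  x = 15: RHS = 16, y in [4, 19]  -> 2 point(s)
  x = 17: RHS = 8, y in [10, 13]  -> 2 point(s)
  x = 18: RHS = 16, y in [4, 19]  -> 2 point(s)
Affine points: 14. Add the point at infinity: total = 15.

#E(F_23) = 15


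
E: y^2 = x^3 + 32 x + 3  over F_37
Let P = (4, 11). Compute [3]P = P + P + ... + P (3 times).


k = 3 = 11_2 (binary, LSB first: 11)
Double-and-add from P = (4, 11):
  bit 0 = 1: acc = O + (4, 11) = (4, 11)
  bit 1 = 1: acc = (4, 11) + (4, 26) = O

3P = O


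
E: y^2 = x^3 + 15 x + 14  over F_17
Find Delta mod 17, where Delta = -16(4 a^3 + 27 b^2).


4 a^3 + 27 b^2 = 4*15^3 + 27*14^2 = 13500 + 5292 = 18792
Delta = -16 * (18792) = -300672
Delta mod 17 = 7

Delta = 7 (mod 17)


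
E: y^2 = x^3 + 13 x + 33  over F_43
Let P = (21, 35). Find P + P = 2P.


Doubling: s = (3 x1^2 + a) / (2 y1)
s = (3*21^2 + 13) / (2*35) mod 43 = 24
x3 = s^2 - 2 x1 mod 43 = 24^2 - 2*21 = 18
y3 = s (x1 - x3) - y1 mod 43 = 24 * (21 - 18) - 35 = 37

2P = (18, 37)


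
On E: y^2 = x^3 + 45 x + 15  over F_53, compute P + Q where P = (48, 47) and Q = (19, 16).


P != Q, so use the chord formula.
s = (y2 - y1) / (x2 - x1) = (22) / (24) mod 53 = 23
x3 = s^2 - x1 - x2 mod 53 = 23^2 - 48 - 19 = 38
y3 = s (x1 - x3) - y1 mod 53 = 23 * (48 - 38) - 47 = 24

P + Q = (38, 24)


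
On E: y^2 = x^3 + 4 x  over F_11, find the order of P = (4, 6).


Compute successive multiples of P until we hit O:
  1P = (4, 6)
  2P = (1, 7)
  3P = (0, 0)
  4P = (1, 4)
  5P = (4, 5)
  6P = O

ord(P) = 6


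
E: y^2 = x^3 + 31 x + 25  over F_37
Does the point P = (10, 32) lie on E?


Check whether y^2 = x^3 + 31 x + 25 (mod 37) for (x, y) = (10, 32).
LHS: y^2 = 32^2 mod 37 = 25
RHS: x^3 + 31 x + 25 = 10^3 + 31*10 + 25 mod 37 = 3
LHS != RHS

No, not on the curve


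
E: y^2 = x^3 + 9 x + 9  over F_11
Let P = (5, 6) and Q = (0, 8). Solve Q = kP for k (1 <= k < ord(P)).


Enumerate multiples of P until we hit Q = (0, 8):
  1P = (5, 6)
  2P = (6, 9)
  3P = (9, 4)
  4P = (0, 8)
Match found at i = 4.

k = 4


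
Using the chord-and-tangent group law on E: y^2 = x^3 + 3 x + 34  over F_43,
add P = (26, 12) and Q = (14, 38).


P != Q, so use the chord formula.
s = (y2 - y1) / (x2 - x1) = (26) / (31) mod 43 = 5
x3 = s^2 - x1 - x2 mod 43 = 5^2 - 26 - 14 = 28
y3 = s (x1 - x3) - y1 mod 43 = 5 * (26 - 28) - 12 = 21

P + Q = (28, 21)


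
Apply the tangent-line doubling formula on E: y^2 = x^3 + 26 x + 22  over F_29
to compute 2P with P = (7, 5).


Doubling: s = (3 x1^2 + a) / (2 y1)
s = (3*7^2 + 26) / (2*5) mod 29 = 26
x3 = s^2 - 2 x1 mod 29 = 26^2 - 2*7 = 24
y3 = s (x1 - x3) - y1 mod 29 = 26 * (7 - 24) - 5 = 17

2P = (24, 17)


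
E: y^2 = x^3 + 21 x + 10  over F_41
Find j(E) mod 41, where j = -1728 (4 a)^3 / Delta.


Delta = -16(4 a^3 + 27 b^2) mod 41 = 6
-1728 * (4 a)^3 = -1728 * (4*21)^3 mod 41 = 34
j = 34 * 6^(-1) mod 41 = 33

j = 33 (mod 41)


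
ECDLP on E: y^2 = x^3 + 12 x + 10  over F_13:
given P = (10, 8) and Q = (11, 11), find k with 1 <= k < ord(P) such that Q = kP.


Enumerate multiples of P until we hit Q = (11, 11):
  1P = (10, 8)
  2P = (6, 5)
  3P = (0, 6)
  4P = (2, 4)
  5P = (11, 11)
Match found at i = 5.

k = 5


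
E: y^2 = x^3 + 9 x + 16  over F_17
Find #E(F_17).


For each x in F_17, count y with y^2 = x^3 + 9 x + 16 mod 17:
  x = 0: RHS = 16, y in [4, 13]  -> 2 point(s)
  x = 1: RHS = 9, y in [3, 14]  -> 2 point(s)
  x = 2: RHS = 8, y in [5, 12]  -> 2 point(s)
  x = 3: RHS = 2, y in [6, 11]  -> 2 point(s)
  x = 5: RHS = 16, y in [4, 13]  -> 2 point(s)
  x = 10: RHS = 1, y in [1, 16]  -> 2 point(s)
  x = 11: RHS = 1, y in [1, 16]  -> 2 point(s)
  x = 12: RHS = 16, y in [4, 13]  -> 2 point(s)
  x = 13: RHS = 1, y in [1, 16]  -> 2 point(s)
  x = 14: RHS = 13, y in [8, 9]  -> 2 point(s)
Affine points: 20. Add the point at infinity: total = 21.

#E(F_17) = 21


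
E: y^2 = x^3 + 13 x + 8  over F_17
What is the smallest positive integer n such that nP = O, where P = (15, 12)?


Compute successive multiples of P until we hit O:
  1P = (15, 12)
  2P = (6, 8)
  3P = (9, 2)
  4P = (9, 15)
  5P = (6, 9)
  6P = (15, 5)
  7P = O

ord(P) = 7


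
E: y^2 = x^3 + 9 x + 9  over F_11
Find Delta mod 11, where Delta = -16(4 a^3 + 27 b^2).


4 a^3 + 27 b^2 = 4*9^3 + 27*9^2 = 2916 + 2187 = 5103
Delta = -16 * (5103) = -81648
Delta mod 11 = 5

Delta = 5 (mod 11)


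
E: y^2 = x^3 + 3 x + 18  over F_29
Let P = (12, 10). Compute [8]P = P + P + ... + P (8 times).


k = 8 = 1000_2 (binary, LSB first: 0001)
Double-and-add from P = (12, 10):
  bit 0 = 0: acc unchanged = O
  bit 1 = 0: acc unchanged = O
  bit 2 = 0: acc unchanged = O
  bit 3 = 1: acc = O + (12, 19) = (12, 19)

8P = (12, 19)


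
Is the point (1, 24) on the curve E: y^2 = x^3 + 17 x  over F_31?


Check whether y^2 = x^3 + 17 x + 0 (mod 31) for (x, y) = (1, 24).
LHS: y^2 = 24^2 mod 31 = 18
RHS: x^3 + 17 x + 0 = 1^3 + 17*1 + 0 mod 31 = 18
LHS = RHS

Yes, on the curve


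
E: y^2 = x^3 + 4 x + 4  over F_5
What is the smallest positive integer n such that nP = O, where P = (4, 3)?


Compute successive multiples of P until we hit O:
  1P = (4, 3)
  2P = (1, 3)
  3P = (0, 2)
  4P = (2, 0)
  5P = (0, 3)
  6P = (1, 2)
  7P = (4, 2)
  8P = O

ord(P) = 8


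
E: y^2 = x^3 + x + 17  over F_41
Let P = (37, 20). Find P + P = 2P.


Doubling: s = (3 x1^2 + a) / (2 y1)
s = (3*37^2 + 1) / (2*20) mod 41 = 33
x3 = s^2 - 2 x1 mod 41 = 33^2 - 2*37 = 31
y3 = s (x1 - x3) - y1 mod 41 = 33 * (37 - 31) - 20 = 14

2P = (31, 14)


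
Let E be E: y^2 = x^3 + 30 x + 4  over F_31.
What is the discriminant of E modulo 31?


4 a^3 + 27 b^2 = 4*30^3 + 27*4^2 = 108000 + 432 = 108432
Delta = -16 * (108432) = -1734912
Delta mod 31 = 3

Delta = 3 (mod 31)


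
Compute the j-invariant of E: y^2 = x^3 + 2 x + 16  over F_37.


Delta = -16(4 a^3 + 27 b^2) mod 37 = 7
-1728 * (4 a)^3 = -1728 * (4*2)^3 mod 37 = 8
j = 8 * 7^(-1) mod 37 = 17

j = 17 (mod 37)


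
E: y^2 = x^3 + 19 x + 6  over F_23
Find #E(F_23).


For each x in F_23, count y with y^2 = x^3 + 19 x + 6 mod 23:
  x = 0: RHS = 6, y in [11, 12]  -> 2 point(s)
  x = 1: RHS = 3, y in [7, 16]  -> 2 point(s)
  x = 2: RHS = 6, y in [11, 12]  -> 2 point(s)
  x = 4: RHS = 8, y in [10, 13]  -> 2 point(s)
  x = 8: RHS = 3, y in [7, 16]  -> 2 point(s)
  x = 9: RHS = 9, y in [3, 20]  -> 2 point(s)
  x = 10: RHS = 0, y in [0]  -> 1 point(s)
  x = 13: RHS = 12, y in [9, 14]  -> 2 point(s)
  x = 14: RHS = 3, y in [7, 16]  -> 2 point(s)
  x = 15: RHS = 9, y in [3, 20]  -> 2 point(s)
  x = 16: RHS = 13, y in [6, 17]  -> 2 point(s)
  x = 18: RHS = 16, y in [4, 19]  -> 2 point(s)
  x = 19: RHS = 4, y in [2, 21]  -> 2 point(s)
  x = 21: RHS = 6, y in [11, 12]  -> 2 point(s)
  x = 22: RHS = 9, y in [3, 20]  -> 2 point(s)
Affine points: 29. Add the point at infinity: total = 30.

#E(F_23) = 30


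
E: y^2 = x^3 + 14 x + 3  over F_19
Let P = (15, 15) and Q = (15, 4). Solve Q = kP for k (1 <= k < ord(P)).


Enumerate multiples of P until we hit Q = (15, 4):
  1P = (15, 15)
  2P = (17, 10)
  3P = (17, 9)
  4P = (15, 4)
Match found at i = 4.

k = 4


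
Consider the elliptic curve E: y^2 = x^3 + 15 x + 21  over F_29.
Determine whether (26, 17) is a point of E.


Check whether y^2 = x^3 + 15 x + 21 (mod 29) for (x, y) = (26, 17).
LHS: y^2 = 17^2 mod 29 = 28
RHS: x^3 + 15 x + 21 = 26^3 + 15*26 + 21 mod 29 = 7
LHS != RHS

No, not on the curve


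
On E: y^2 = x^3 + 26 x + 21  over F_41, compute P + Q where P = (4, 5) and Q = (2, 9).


P != Q, so use the chord formula.
s = (y2 - y1) / (x2 - x1) = (4) / (39) mod 41 = 39
x3 = s^2 - x1 - x2 mod 41 = 39^2 - 4 - 2 = 39
y3 = s (x1 - x3) - y1 mod 41 = 39 * (4 - 39) - 5 = 24

P + Q = (39, 24)


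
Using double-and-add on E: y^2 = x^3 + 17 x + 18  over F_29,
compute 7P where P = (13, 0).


k = 7 = 111_2 (binary, LSB first: 111)
Double-and-add from P = (13, 0):
  bit 0 = 1: acc = O + (13, 0) = (13, 0)
  bit 1 = 1: acc = (13, 0) + O = (13, 0)
  bit 2 = 1: acc = (13, 0) + O = (13, 0)

7P = (13, 0)


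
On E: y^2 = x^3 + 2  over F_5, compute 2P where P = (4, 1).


Doubling: s = (3 x1^2 + a) / (2 y1)
s = (3*4^2 + 0) / (2*1) mod 5 = 4
x3 = s^2 - 2 x1 mod 5 = 4^2 - 2*4 = 3
y3 = s (x1 - x3) - y1 mod 5 = 4 * (4 - 3) - 1 = 3

2P = (3, 3)


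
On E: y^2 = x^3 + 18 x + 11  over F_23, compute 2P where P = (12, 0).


k = 2 = 10_2 (binary, LSB first: 01)
Double-and-add from P = (12, 0):
  bit 0 = 0: acc unchanged = O
  bit 1 = 1: acc = O + O = O

2P = O


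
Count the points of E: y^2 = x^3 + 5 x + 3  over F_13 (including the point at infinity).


For each x in F_13, count y with y^2 = x^3 + 5 x + 3 mod 13:
  x = 0: RHS = 3, y in [4, 9]  -> 2 point(s)
  x = 1: RHS = 9, y in [3, 10]  -> 2 point(s)
  x = 4: RHS = 9, y in [3, 10]  -> 2 point(s)
  x = 5: RHS = 10, y in [6, 7]  -> 2 point(s)
  x = 7: RHS = 4, y in [2, 11]  -> 2 point(s)
  x = 8: RHS = 9, y in [3, 10]  -> 2 point(s)
  x = 9: RHS = 10, y in [6, 7]  -> 2 point(s)
  x = 10: RHS = 0, y in [0]  -> 1 point(s)
  x = 12: RHS = 10, y in [6, 7]  -> 2 point(s)
Affine points: 17. Add the point at infinity: total = 18.

#E(F_13) = 18


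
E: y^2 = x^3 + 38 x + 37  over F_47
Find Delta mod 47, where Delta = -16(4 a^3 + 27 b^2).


4 a^3 + 27 b^2 = 4*38^3 + 27*37^2 = 219488 + 36963 = 256451
Delta = -16 * (256451) = -4103216
Delta mod 47 = 25

Delta = 25 (mod 47)


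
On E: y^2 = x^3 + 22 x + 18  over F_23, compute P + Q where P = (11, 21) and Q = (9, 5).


P != Q, so use the chord formula.
s = (y2 - y1) / (x2 - x1) = (7) / (21) mod 23 = 8
x3 = s^2 - x1 - x2 mod 23 = 8^2 - 11 - 9 = 21
y3 = s (x1 - x3) - y1 mod 23 = 8 * (11 - 21) - 21 = 14

P + Q = (21, 14)


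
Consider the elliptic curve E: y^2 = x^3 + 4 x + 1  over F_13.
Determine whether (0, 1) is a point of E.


Check whether y^2 = x^3 + 4 x + 1 (mod 13) for (x, y) = (0, 1).
LHS: y^2 = 1^2 mod 13 = 1
RHS: x^3 + 4 x + 1 = 0^3 + 4*0 + 1 mod 13 = 1
LHS = RHS

Yes, on the curve


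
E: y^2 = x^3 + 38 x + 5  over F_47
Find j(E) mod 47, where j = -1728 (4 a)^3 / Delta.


Delta = -16(4 a^3 + 27 b^2) mod 47 = 42
-1728 * (4 a)^3 = -1728 * (4*38)^3 mod 47 = 24
j = 24 * 42^(-1) mod 47 = 14

j = 14 (mod 47)


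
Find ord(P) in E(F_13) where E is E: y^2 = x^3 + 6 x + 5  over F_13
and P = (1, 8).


Compute successive multiples of P until we hit O:
  1P = (1, 8)
  2P = (7, 0)
  3P = (1, 5)
  4P = O

ord(P) = 4


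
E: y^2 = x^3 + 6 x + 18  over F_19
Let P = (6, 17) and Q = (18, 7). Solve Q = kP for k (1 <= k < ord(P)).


Enumerate multiples of P until we hit Q = (18, 7):
  1P = (6, 17)
  2P = (7, 2)
  3P = (3, 14)
  4P = (11, 16)
  5P = (18, 12)
  6P = (18, 7)
Match found at i = 6.

k = 6


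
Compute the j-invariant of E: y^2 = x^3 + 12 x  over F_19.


Delta = -16(4 a^3 + 27 b^2) mod 19 = 7
-1728 * (4 a)^3 = -1728 * (4*12)^3 mod 19 = 12
j = 12 * 7^(-1) mod 19 = 18

j = 18 (mod 19)


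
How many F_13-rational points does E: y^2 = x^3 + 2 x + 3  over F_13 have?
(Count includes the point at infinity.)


For each x in F_13, count y with y^2 = x^3 + 2 x + 3 mod 13:
  x = 0: RHS = 3, y in [4, 9]  -> 2 point(s)
  x = 3: RHS = 10, y in [6, 7]  -> 2 point(s)
  x = 4: RHS = 10, y in [6, 7]  -> 2 point(s)
  x = 6: RHS = 10, y in [6, 7]  -> 2 point(s)
  x = 7: RHS = 9, y in [3, 10]  -> 2 point(s)
  x = 9: RHS = 9, y in [3, 10]  -> 2 point(s)
  x = 10: RHS = 9, y in [3, 10]  -> 2 point(s)
  x = 11: RHS = 4, y in [2, 11]  -> 2 point(s)
  x = 12: RHS = 0, y in [0]  -> 1 point(s)
Affine points: 17. Add the point at infinity: total = 18.

#E(F_13) = 18


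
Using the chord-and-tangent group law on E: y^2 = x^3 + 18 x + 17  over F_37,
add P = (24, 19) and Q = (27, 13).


P != Q, so use the chord formula.
s = (y2 - y1) / (x2 - x1) = (31) / (3) mod 37 = 35
x3 = s^2 - x1 - x2 mod 37 = 35^2 - 24 - 27 = 27
y3 = s (x1 - x3) - y1 mod 37 = 35 * (24 - 27) - 19 = 24

P + Q = (27, 24)


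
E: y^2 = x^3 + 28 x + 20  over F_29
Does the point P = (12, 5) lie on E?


Check whether y^2 = x^3 + 28 x + 20 (mod 29) for (x, y) = (12, 5).
LHS: y^2 = 5^2 mod 29 = 25
RHS: x^3 + 28 x + 20 = 12^3 + 28*12 + 20 mod 29 = 25
LHS = RHS

Yes, on the curve


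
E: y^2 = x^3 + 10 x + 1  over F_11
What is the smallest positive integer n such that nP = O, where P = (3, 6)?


Compute successive multiples of P until we hit O:
  1P = (3, 6)
  2P = (10, 10)
  3P = (10, 1)
  4P = (3, 5)
  5P = O

ord(P) = 5


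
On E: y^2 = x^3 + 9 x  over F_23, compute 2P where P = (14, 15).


Doubling: s = (3 x1^2 + a) / (2 y1)
s = (3*14^2 + 9) / (2*15) mod 23 = 13
x3 = s^2 - 2 x1 mod 23 = 13^2 - 2*14 = 3
y3 = s (x1 - x3) - y1 mod 23 = 13 * (14 - 3) - 15 = 13

2P = (3, 13)


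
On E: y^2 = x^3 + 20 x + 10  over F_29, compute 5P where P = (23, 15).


k = 5 = 101_2 (binary, LSB first: 101)
Double-and-add from P = (23, 15):
  bit 0 = 1: acc = O + (23, 15) = (23, 15)
  bit 1 = 0: acc unchanged = (23, 15)
  bit 2 = 1: acc = (23, 15) + (11, 16) = (23, 14)

5P = (23, 14)


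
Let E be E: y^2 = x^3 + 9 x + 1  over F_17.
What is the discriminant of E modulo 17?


4 a^3 + 27 b^2 = 4*9^3 + 27*1^2 = 2916 + 27 = 2943
Delta = -16 * (2943) = -47088
Delta mod 17 = 2

Delta = 2 (mod 17)


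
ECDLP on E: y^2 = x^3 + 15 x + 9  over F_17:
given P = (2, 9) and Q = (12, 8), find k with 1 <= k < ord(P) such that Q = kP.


Enumerate multiples of P until we hit Q = (12, 8):
  1P = (2, 9)
  2P = (11, 3)
  3P = (12, 9)
  4P = (3, 8)
  5P = (13, 2)
  6P = (1, 12)
  7P = (6, 3)
  8P = (7, 7)
  9P = (0, 14)
  10P = (0, 3)
  11P = (7, 10)
  12P = (6, 14)
  13P = (1, 5)
  14P = (13, 15)
  15P = (3, 9)
  16P = (12, 8)
Match found at i = 16.

k = 16


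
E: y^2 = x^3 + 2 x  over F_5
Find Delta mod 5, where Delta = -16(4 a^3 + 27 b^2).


4 a^3 + 27 b^2 = 4*2^3 + 27*0^2 = 32 + 0 = 32
Delta = -16 * (32) = -512
Delta mod 5 = 3

Delta = 3 (mod 5)


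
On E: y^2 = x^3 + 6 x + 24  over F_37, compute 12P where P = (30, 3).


k = 12 = 1100_2 (binary, LSB first: 0011)
Double-and-add from P = (30, 3):
  bit 0 = 0: acc unchanged = O
  bit 1 = 0: acc unchanged = O
  bit 2 = 1: acc = O + (15, 14) = (15, 14)
  bit 3 = 1: acc = (15, 14) + (18, 28) = (34, 33)

12P = (34, 33)


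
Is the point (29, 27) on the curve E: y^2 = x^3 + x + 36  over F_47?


Check whether y^2 = x^3 + 1 x + 36 (mod 47) for (x, y) = (29, 27).
LHS: y^2 = 27^2 mod 47 = 24
RHS: x^3 + 1 x + 36 = 29^3 + 1*29 + 36 mod 47 = 14
LHS != RHS

No, not on the curve


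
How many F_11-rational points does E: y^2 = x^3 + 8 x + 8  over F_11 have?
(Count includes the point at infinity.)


For each x in F_11, count y with y^2 = x^3 + 8 x + 8 mod 11:
  x = 3: RHS = 4, y in [2, 9]  -> 2 point(s)
  x = 4: RHS = 5, y in [4, 7]  -> 2 point(s)
  x = 7: RHS = 0, y in [0]  -> 1 point(s)
  x = 8: RHS = 1, y in [1, 10]  -> 2 point(s)
Affine points: 7. Add the point at infinity: total = 8.

#E(F_11) = 8


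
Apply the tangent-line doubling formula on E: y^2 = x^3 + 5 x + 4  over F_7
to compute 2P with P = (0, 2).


Doubling: s = (3 x1^2 + a) / (2 y1)
s = (3*0^2 + 5) / (2*2) mod 7 = 3
x3 = s^2 - 2 x1 mod 7 = 3^2 - 2*0 = 2
y3 = s (x1 - x3) - y1 mod 7 = 3 * (0 - 2) - 2 = 6

2P = (2, 6)


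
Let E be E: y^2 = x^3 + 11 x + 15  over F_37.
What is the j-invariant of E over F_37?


Delta = -16(4 a^3 + 27 b^2) mod 37 = 26
-1728 * (4 a)^3 = -1728 * (4*11)^3 mod 37 = 36
j = 36 * 26^(-1) mod 37 = 27

j = 27 (mod 37)


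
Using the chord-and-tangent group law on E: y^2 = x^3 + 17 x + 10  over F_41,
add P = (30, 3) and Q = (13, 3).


P != Q, so use the chord formula.
s = (y2 - y1) / (x2 - x1) = (0) / (24) mod 41 = 0
x3 = s^2 - x1 - x2 mod 41 = 0^2 - 30 - 13 = 39
y3 = s (x1 - x3) - y1 mod 41 = 0 * (30 - 39) - 3 = 38

P + Q = (39, 38)


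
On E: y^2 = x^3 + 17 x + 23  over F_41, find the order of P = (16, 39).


Compute successive multiples of P until we hit O:
  1P = (16, 39)
  2P = (1, 0)
  3P = (16, 2)
  4P = O

ord(P) = 4


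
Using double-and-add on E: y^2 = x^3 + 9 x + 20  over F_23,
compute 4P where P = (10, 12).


k = 4 = 100_2 (binary, LSB first: 001)
Double-and-add from P = (10, 12):
  bit 0 = 0: acc unchanged = O
  bit 1 = 0: acc unchanged = O
  bit 2 = 1: acc = O + (5, 11) = (5, 11)

4P = (5, 11)


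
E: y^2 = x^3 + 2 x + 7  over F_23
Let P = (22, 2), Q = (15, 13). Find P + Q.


P != Q, so use the chord formula.
s = (y2 - y1) / (x2 - x1) = (11) / (16) mod 23 = 5
x3 = s^2 - x1 - x2 mod 23 = 5^2 - 22 - 15 = 11
y3 = s (x1 - x3) - y1 mod 23 = 5 * (22 - 11) - 2 = 7

P + Q = (11, 7)


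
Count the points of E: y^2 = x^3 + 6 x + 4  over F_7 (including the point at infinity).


For each x in F_7, count y with y^2 = x^3 + 6 x + 4 mod 7:
  x = 0: RHS = 4, y in [2, 5]  -> 2 point(s)
  x = 1: RHS = 4, y in [2, 5]  -> 2 point(s)
  x = 3: RHS = 0, y in [0]  -> 1 point(s)
  x = 4: RHS = 1, y in [1, 6]  -> 2 point(s)
  x = 6: RHS = 4, y in [2, 5]  -> 2 point(s)
Affine points: 9. Add the point at infinity: total = 10.

#E(F_7) = 10


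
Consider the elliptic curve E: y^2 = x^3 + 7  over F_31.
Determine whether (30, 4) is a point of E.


Check whether y^2 = x^3 + 0 x + 7 (mod 31) for (x, y) = (30, 4).
LHS: y^2 = 4^2 mod 31 = 16
RHS: x^3 + 0 x + 7 = 30^3 + 0*30 + 7 mod 31 = 6
LHS != RHS

No, not on the curve


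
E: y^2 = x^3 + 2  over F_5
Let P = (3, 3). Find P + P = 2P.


Doubling: s = (3 x1^2 + a) / (2 y1)
s = (3*3^2 + 0) / (2*3) mod 5 = 2
x3 = s^2 - 2 x1 mod 5 = 2^2 - 2*3 = 3
y3 = s (x1 - x3) - y1 mod 5 = 2 * (3 - 3) - 3 = 2

2P = (3, 2)


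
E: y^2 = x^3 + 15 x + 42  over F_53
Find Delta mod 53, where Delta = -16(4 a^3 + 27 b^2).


4 a^3 + 27 b^2 = 4*15^3 + 27*42^2 = 13500 + 47628 = 61128
Delta = -16 * (61128) = -978048
Delta mod 53 = 14

Delta = 14 (mod 53)


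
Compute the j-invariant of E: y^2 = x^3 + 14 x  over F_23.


Delta = -16(4 a^3 + 27 b^2) mod 23 = 12
-1728 * (4 a)^3 = -1728 * (4*14)^3 mod 23 = 13
j = 13 * 12^(-1) mod 23 = 3

j = 3 (mod 23)


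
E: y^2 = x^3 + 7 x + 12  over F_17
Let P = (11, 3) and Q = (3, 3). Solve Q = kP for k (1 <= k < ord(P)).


Enumerate multiples of P until we hit Q = (3, 3):
  1P = (11, 3)
  2P = (3, 3)
Match found at i = 2.

k = 2


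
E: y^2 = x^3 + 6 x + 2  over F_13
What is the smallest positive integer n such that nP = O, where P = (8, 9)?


Compute successive multiples of P until we hit O:
  1P = (8, 9)
  2P = (1, 3)
  3P = (5, 1)
  4P = (10, 3)
  5P = (4, 5)
  6P = (2, 10)
  7P = (7, 6)
  8P = (7, 7)
  ... (continuing to 15P)
  15P = O

ord(P) = 15


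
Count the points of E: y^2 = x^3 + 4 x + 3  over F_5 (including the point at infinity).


For each x in F_5, count y with y^2 = x^3 + 4 x + 3 mod 5:
  x = 2: RHS = 4, y in [2, 3]  -> 2 point(s)
Affine points: 2. Add the point at infinity: total = 3.

#E(F_5) = 3


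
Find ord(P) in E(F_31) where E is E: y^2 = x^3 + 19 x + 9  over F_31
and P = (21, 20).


Compute successive multiples of P until we hit O:
  1P = (21, 20)
  2P = (21, 11)
  3P = O

ord(P) = 3


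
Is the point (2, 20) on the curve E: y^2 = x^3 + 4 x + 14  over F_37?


Check whether y^2 = x^3 + 4 x + 14 (mod 37) for (x, y) = (2, 20).
LHS: y^2 = 20^2 mod 37 = 30
RHS: x^3 + 4 x + 14 = 2^3 + 4*2 + 14 mod 37 = 30
LHS = RHS

Yes, on the curve


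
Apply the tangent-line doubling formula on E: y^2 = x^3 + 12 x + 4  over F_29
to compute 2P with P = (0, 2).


Doubling: s = (3 x1^2 + a) / (2 y1)
s = (3*0^2 + 12) / (2*2) mod 29 = 3
x3 = s^2 - 2 x1 mod 29 = 3^2 - 2*0 = 9
y3 = s (x1 - x3) - y1 mod 29 = 3 * (0 - 9) - 2 = 0

2P = (9, 0)


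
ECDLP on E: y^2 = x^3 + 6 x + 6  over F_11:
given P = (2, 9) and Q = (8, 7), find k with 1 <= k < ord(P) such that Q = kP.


Enumerate multiples of P until we hit Q = (8, 7):
  1P = (2, 9)
  2P = (8, 7)
Match found at i = 2.

k = 2


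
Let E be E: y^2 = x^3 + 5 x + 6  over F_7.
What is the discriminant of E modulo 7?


4 a^3 + 27 b^2 = 4*5^3 + 27*6^2 = 500 + 972 = 1472
Delta = -16 * (1472) = -23552
Delta mod 7 = 3

Delta = 3 (mod 7)
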